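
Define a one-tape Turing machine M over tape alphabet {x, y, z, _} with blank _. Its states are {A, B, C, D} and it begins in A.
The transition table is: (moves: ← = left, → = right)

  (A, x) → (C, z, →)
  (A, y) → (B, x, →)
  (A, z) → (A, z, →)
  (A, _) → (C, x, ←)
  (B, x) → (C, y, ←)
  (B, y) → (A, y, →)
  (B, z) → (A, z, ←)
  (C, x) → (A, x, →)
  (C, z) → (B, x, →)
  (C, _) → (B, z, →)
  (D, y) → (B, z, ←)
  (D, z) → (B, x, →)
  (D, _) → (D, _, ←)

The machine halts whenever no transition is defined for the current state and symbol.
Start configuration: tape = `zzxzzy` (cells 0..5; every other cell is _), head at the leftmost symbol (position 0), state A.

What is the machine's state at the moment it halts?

C

A | [z]zxzzy_   read z → write z, move →, go to A
A | z[z]xzzy_   read z → write z, move →, go to A
A | zz[x]zzy_   read x → write z, move →, go to C
C | zzz[z]zy_   read z → write x, move →, go to B
B | zzzx[z]y_   read z → write z, move ←, go to A
A | zzz[x]zy_   read x → write z, move →, go to C
C | zzzz[z]y_   read z → write x, move →, go to B
B | zzzzx[y]_   read y → write y, move →, go to A
A | zzzzxy[_]   read _ → write x, move ←, go to C
C | zzzzx[y]x
No transition is defined for (C, y); M halts in state C.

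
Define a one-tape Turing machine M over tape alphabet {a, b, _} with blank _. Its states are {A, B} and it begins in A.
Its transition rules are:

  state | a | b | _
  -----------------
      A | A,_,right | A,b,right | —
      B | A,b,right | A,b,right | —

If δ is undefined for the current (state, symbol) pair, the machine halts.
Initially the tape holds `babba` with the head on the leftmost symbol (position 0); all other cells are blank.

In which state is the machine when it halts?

A

A | [b]abba_   read b → write b, move right, go to A
A | b[a]bba_   read a → write _, move right, go to A
A | b_[b]ba_   read b → write b, move right, go to A
A | b_b[b]a_   read b → write b, move right, go to A
A | b_bb[a]_   read a → write _, move right, go to A
A | b_bb_[_]
No transition is defined for (A, _); M halts in state A.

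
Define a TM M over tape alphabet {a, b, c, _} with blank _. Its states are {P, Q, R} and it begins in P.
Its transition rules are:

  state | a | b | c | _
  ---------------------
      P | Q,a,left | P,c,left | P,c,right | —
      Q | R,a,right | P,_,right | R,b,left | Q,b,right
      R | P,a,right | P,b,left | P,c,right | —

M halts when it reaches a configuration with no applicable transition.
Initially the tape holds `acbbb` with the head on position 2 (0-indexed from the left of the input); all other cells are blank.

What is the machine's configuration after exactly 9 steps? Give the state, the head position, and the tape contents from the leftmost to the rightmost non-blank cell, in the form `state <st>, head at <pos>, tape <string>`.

P | ac[b]bb_   read b → write c, move left, go to P
P | a[c]cbb_   read c → write c, move right, go to P
P | ac[c]bb_   read c → write c, move right, go to P
P | acc[b]b_   read b → write c, move left, go to P
P | ac[c]cb_   read c → write c, move right, go to P
P | acc[c]b_   read c → write c, move right, go to P
P | accc[b]_   read b → write c, move left, go to P
P | acc[c]c_   read c → write c, move right, go to P
P | accc[c]_   read c → write c, move right, go to P
P | acccc[_]
After 9 steps: state P, head at 5, tape acccc.

state P, head at 5, tape acccc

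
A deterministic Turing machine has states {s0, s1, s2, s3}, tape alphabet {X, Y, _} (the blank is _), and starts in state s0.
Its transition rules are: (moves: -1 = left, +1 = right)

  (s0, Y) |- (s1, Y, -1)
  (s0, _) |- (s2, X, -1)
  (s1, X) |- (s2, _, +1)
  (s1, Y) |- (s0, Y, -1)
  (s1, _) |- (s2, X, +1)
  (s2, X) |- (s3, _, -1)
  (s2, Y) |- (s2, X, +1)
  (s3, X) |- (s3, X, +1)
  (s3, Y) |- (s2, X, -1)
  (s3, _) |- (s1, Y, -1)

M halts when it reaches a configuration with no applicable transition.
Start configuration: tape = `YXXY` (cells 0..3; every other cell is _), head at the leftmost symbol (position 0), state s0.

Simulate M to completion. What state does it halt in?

s2

s0 | _[Y]XXY_   read Y → write Y, move -1, go to s1
s1 | [_]YXXY_   read _ → write X, move +1, go to s2
s2 | X[Y]XXY_   read Y → write X, move +1, go to s2
s2 | XX[X]XY_   read X → write _, move -1, go to s3
s3 | X[X]_XY_   read X → write X, move +1, go to s3
s3 | XX[_]XY_   read _ → write Y, move -1, go to s1
s1 | X[X]YXY_   read X → write _, move +1, go to s2
s2 | X_[Y]XY_   read Y → write X, move +1, go to s2
s2 | X_X[X]Y_   read X → write _, move -1, go to s3
s3 | X_[X]_Y_   read X → write X, move +1, go to s3
s3 | X_X[_]Y_   read _ → write Y, move -1, go to s1
s1 | X_[X]YY_   read X → write _, move +1, go to s2
s2 | X__[Y]Y_   read Y → write X, move +1, go to s2
s2 | X__X[Y]_   read Y → write X, move +1, go to s2
s2 | X__XX[_]
No transition is defined for (s2, _); M halts in state s2.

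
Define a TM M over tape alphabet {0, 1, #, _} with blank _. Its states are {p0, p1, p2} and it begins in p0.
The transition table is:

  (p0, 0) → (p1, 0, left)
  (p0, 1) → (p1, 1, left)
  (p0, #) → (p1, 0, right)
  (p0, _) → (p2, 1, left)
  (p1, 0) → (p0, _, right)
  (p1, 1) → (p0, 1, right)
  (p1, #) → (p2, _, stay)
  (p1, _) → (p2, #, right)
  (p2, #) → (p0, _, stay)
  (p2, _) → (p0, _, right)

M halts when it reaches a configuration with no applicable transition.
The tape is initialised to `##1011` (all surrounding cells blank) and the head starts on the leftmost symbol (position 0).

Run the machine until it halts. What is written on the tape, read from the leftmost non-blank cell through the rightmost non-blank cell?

0#1011

state=p0 head=0 tape=[#]#1011   (p0,#)→(p1,0,right)
state=p1 head=1 tape=0[#]1011   (p1,#)→(p2,_,stay)
state=p2 head=1 tape=0[_]1011   (p2,_)→(p0,_,right)
state=p0 head=2 tape=0_[1]011   (p0,1)→(p1,1,left)
state=p1 head=1 tape=0[_]1011   (p1,_)→(p2,#,right)
state=p2 head=2 tape=0#[1]011
The non-blank tape span at halt is 0#1011.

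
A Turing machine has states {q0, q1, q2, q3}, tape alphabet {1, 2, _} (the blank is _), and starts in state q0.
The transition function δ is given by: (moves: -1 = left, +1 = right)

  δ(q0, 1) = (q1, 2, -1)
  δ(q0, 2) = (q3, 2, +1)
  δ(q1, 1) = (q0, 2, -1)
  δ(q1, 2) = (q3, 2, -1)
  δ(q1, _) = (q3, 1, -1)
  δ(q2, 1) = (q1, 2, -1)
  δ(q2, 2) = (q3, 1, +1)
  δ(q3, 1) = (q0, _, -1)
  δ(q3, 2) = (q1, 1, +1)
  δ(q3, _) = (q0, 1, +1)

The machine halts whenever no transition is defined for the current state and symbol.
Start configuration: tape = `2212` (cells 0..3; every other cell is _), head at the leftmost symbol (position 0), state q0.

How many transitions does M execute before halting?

q0 | _[2]212___   read 2 → write 2, move +1, go to q3
q3 | _2[2]12___   read 2 → write 1, move +1, go to q1
q1 | _21[1]2___   read 1 → write 2, move -1, go to q0
q0 | _2[1]22___   read 1 → write 2, move -1, go to q1
q1 | _[2]222___   read 2 → write 2, move -1, go to q3
q3 | [_]2222___   read _ → write 1, move +1, go to q0
q0 | 1[2]222___   read 2 → write 2, move +1, go to q3
q3 | 12[2]22___   read 2 → write 1, move +1, go to q1
q1 | 121[2]2___   read 2 → write 2, move -1, go to q3
q3 | 12[1]22___   read 1 → write _, move -1, go to q0
q0 | 1[2]_22___   read 2 → write 2, move +1, go to q3
q3 | 12[_]22___   read _ → write 1, move +1, go to q0
q0 | 121[2]2___   read 2 → write 2, move +1, go to q3
q3 | 1212[2]___   read 2 → write 1, move +1, go to q1
q1 | 12121[_]__   read _ → write 1, move -1, go to q3
q3 | 1212[1]1__   read 1 → write _, move -1, go to q0
q0 | 121[2]_1__   read 2 → write 2, move +1, go to q3
q3 | 1212[_]1__   read _ → write 1, move +1, go to q0
q0 | 12121[1]__   read 1 → write 2, move -1, go to q1
q1 | 1212[1]2__   read 1 → write 2, move -1, go to q0
q0 | 121[2]22__   read 2 → write 2, move +1, go to q3
q3 | 1212[2]2__   read 2 → write 1, move +1, go to q1
q1 | 12121[2]__   read 2 → write 2, move -1, go to q3
q3 | 1212[1]2__   read 1 → write _, move -1, go to q0
q0 | 121[2]_2__   read 2 → write 2, move +1, go to q3
q3 | 1212[_]2__   read _ → write 1, move +1, go to q0
q0 | 12121[2]__   read 2 → write 2, move +1, go to q3
q3 | 121212[_]_   read _ → write 1, move +1, go to q0
q0 | 1212121[_]
M halts after 28 transitions.

28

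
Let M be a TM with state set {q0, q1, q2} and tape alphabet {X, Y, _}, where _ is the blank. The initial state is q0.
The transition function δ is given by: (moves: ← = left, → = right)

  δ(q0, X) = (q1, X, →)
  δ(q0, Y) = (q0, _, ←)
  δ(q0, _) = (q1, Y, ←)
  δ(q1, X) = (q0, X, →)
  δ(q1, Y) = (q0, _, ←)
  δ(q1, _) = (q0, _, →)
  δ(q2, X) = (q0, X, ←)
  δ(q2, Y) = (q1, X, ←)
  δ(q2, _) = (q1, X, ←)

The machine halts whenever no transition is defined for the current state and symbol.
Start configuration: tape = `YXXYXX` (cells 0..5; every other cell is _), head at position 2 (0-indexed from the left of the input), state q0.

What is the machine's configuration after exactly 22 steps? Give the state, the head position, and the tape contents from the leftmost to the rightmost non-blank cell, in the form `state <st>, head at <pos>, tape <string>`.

state=q0 head=2 tape=YX[X]YXX__   (q0,X)→(q1,X,→)
state=q1 head=3 tape=YXX[Y]XX__   (q1,Y)→(q0,_,←)
state=q0 head=2 tape=YX[X]_XX__   (q0,X)→(q1,X,→)
state=q1 head=3 tape=YXX[_]XX__   (q1,_)→(q0,_,→)
state=q0 head=4 tape=YXX_[X]X__   (q0,X)→(q1,X,→)
state=q1 head=5 tape=YXX_X[X]__   (q1,X)→(q0,X,→)
state=q0 head=6 tape=YXX_XX[_]_   (q0,_)→(q1,Y,←)
state=q1 head=5 tape=YXX_X[X]Y_   (q1,X)→(q0,X,→)
state=q0 head=6 tape=YXX_XX[Y]_   (q0,Y)→(q0,_,←)
state=q0 head=5 tape=YXX_X[X]__   (q0,X)→(q1,X,→)
state=q1 head=6 tape=YXX_XX[_]_   (q1,_)→(q0,_,→)
state=q0 head=7 tape=YXX_XX_[_]   (q0,_)→(q1,Y,←)
state=q1 head=6 tape=YXX_XX[_]Y   (q1,_)→(q0,_,→)
state=q0 head=7 tape=YXX_XX_[Y]   (q0,Y)→(q0,_,←)
state=q0 head=6 tape=YXX_XX[_]_   (q0,_)→(q1,Y,←)
state=q1 head=5 tape=YXX_X[X]Y_   (q1,X)→(q0,X,→)
state=q0 head=6 tape=YXX_XX[Y]_   (q0,Y)→(q0,_,←)
state=q0 head=5 tape=YXX_X[X]__   (q0,X)→(q1,X,→)
state=q1 head=6 tape=YXX_XX[_]_   (q1,_)→(q0,_,→)
state=q0 head=7 tape=YXX_XX_[_]   (q0,_)→(q1,Y,←)
state=q1 head=6 tape=YXX_XX[_]Y   (q1,_)→(q0,_,→)
state=q0 head=7 tape=YXX_XX_[Y]   (q0,Y)→(q0,_,←)
state=q0 head=6 tape=YXX_XX[_]_
After 22 steps: state q0, head at 6, tape YXX_XX.

state q0, head at 6, tape YXX_XX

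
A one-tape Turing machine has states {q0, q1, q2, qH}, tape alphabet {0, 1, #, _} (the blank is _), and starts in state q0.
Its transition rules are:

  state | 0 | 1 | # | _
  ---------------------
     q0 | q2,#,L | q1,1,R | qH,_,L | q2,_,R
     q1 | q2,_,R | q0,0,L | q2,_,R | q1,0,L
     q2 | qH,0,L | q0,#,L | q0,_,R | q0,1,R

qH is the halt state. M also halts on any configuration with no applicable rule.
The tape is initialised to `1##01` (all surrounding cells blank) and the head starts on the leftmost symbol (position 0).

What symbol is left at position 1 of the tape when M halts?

q0 | [1]##01   read 1 → write 1, move R, go to q1
q1 | 1[#]#01   read # → write _, move R, go to q2
q2 | 1_[#]01   read # → write _, move R, go to q0
q0 | 1__[0]1   read 0 → write #, move L, go to q2
q2 | 1_[_]#1   read _ → write 1, move R, go to q0
q0 | 1_1[#]1   read # → write _, move L, go to qH
qH | 1_[1]_1
Cell 1 holds _ when M halts.

_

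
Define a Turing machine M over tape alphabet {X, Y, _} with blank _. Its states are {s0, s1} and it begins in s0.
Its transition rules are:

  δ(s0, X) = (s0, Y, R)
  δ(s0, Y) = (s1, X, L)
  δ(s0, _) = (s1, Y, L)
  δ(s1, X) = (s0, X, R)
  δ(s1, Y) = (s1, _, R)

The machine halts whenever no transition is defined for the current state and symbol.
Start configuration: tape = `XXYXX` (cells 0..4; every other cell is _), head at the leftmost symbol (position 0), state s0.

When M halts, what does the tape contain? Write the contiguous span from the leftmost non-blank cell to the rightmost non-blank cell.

state=s0 head=0 tape=[X]XYXX__   (s0,X)→(s0,Y,R)
state=s0 head=1 tape=Y[X]YXX__   (s0,X)→(s0,Y,R)
state=s0 head=2 tape=YY[Y]XX__   (s0,Y)→(s1,X,L)
state=s1 head=1 tape=Y[Y]XXX__   (s1,Y)→(s1,_,R)
state=s1 head=2 tape=Y_[X]XX__   (s1,X)→(s0,X,R)
state=s0 head=3 tape=Y_X[X]X__   (s0,X)→(s0,Y,R)
state=s0 head=4 tape=Y_XY[X]__   (s0,X)→(s0,Y,R)
state=s0 head=5 tape=Y_XYY[_]_   (s0,_)→(s1,Y,L)
state=s1 head=4 tape=Y_XY[Y]Y_   (s1,Y)→(s1,_,R)
state=s1 head=5 tape=Y_XY_[Y]_   (s1,Y)→(s1,_,R)
state=s1 head=6 tape=Y_XY__[_]
The non-blank tape span at halt is Y_XY.

Y_XY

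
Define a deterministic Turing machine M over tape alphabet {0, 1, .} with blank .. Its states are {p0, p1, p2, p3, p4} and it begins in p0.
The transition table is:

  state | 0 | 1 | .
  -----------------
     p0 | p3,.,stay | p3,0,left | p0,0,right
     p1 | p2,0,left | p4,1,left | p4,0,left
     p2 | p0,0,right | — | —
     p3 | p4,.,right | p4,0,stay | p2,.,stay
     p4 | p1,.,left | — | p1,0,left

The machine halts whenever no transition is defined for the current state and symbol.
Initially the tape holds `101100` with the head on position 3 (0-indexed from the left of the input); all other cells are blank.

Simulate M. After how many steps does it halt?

p0 | 101[1]00   read 1 → write 0, move left, go to p3
p3 | 10[1]000   read 1 → write 0, move stay, go to p4
p4 | 10[0]000   read 0 → write ., move left, go to p1
p1 | 1[0].000   read 0 → write 0, move left, go to p2
p2 | [1]0.000
M halts after 4 transitions.

4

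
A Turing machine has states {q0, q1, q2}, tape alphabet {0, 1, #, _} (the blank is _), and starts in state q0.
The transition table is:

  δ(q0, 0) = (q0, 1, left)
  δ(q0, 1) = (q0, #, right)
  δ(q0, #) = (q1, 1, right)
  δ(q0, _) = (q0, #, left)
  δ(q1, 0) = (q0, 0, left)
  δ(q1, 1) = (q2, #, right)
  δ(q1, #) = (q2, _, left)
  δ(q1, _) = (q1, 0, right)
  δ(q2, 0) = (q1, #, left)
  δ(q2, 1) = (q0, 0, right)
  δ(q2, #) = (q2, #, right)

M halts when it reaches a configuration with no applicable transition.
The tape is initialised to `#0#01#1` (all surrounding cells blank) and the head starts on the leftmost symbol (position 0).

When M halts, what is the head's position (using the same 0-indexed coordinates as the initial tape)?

2

state=q0 head=0 tape=[#]0#01#1   (q0,#)→(q1,1,right)
state=q1 head=1 tape=1[0]#01#1   (q1,0)→(q0,0,left)
state=q0 head=0 tape=[1]0#01#1   (q0,1)→(q0,#,right)
state=q0 head=1 tape=#[0]#01#1   (q0,0)→(q0,1,left)
state=q0 head=0 tape=[#]1#01#1   (q0,#)→(q1,1,right)
state=q1 head=1 tape=1[1]#01#1   (q1,1)→(q2,#,right)
state=q2 head=2 tape=1#[#]01#1   (q2,#)→(q2,#,right)
state=q2 head=3 tape=1##[0]1#1   (q2,0)→(q1,#,left)
state=q1 head=2 tape=1#[#]#1#1   (q1,#)→(q2,_,left)
state=q2 head=1 tape=1[#]_#1#1   (q2,#)→(q2,#,right)
state=q2 head=2 tape=1#[_]#1#1
At halt the head is at cell 2.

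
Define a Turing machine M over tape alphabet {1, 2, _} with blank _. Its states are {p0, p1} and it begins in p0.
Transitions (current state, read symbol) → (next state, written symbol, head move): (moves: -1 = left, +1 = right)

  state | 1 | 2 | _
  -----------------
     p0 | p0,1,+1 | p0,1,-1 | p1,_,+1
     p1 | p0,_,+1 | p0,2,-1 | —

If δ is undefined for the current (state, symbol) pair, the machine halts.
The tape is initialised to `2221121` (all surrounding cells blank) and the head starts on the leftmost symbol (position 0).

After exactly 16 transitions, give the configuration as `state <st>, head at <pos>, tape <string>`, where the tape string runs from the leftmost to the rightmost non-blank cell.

state p1, head at 8, tape 1111

state=p0 head=0 tape=_[2]221121__   (p0,2)→(p0,1,-1)
state=p0 head=-1 tape=[_]1221121__   (p0,_)→(p1,_,+1)
state=p1 head=0 tape=_[1]221121__   (p1,1)→(p0,_,+1)
state=p0 head=1 tape=__[2]21121__   (p0,2)→(p0,1,-1)
state=p0 head=0 tape=_[_]121121__   (p0,_)→(p1,_,+1)
state=p1 head=1 tape=__[1]21121__   (p1,1)→(p0,_,+1)
state=p0 head=2 tape=___[2]1121__   (p0,2)→(p0,1,-1)
state=p0 head=1 tape=__[_]11121__   (p0,_)→(p1,_,+1)
state=p1 head=2 tape=___[1]1121__   (p1,1)→(p0,_,+1)
state=p0 head=3 tape=____[1]121__   (p0,1)→(p0,1,+1)
state=p0 head=4 tape=____1[1]21__   (p0,1)→(p0,1,+1)
state=p0 head=5 tape=____11[2]1__   (p0,2)→(p0,1,-1)
state=p0 head=4 tape=____1[1]11__   (p0,1)→(p0,1,+1)
state=p0 head=5 tape=____11[1]1__   (p0,1)→(p0,1,+1)
state=p0 head=6 tape=____111[1]__   (p0,1)→(p0,1,+1)
state=p0 head=7 tape=____1111[_]_   (p0,_)→(p1,_,+1)
state=p1 head=8 tape=____1111_[_]
After 16 steps: state p1, head at 8, tape 1111.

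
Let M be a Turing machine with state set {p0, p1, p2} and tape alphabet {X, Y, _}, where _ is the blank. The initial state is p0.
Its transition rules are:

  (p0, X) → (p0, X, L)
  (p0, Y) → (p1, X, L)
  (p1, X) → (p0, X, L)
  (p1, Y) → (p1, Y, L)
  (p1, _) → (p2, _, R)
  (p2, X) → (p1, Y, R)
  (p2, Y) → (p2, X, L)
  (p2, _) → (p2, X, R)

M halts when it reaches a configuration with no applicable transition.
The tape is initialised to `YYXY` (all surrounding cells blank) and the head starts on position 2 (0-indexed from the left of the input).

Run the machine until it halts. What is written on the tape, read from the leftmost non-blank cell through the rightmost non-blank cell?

XXXXY

state=p0 head=2 tape=__YY[X]Y   (p0,X)→(p0,X,L)
state=p0 head=1 tape=__Y[Y]XY   (p0,Y)→(p1,X,L)
state=p1 head=0 tape=__[Y]XXY   (p1,Y)→(p1,Y,L)
state=p1 head=-1 tape=_[_]YXXY   (p1,_)→(p2,_,R)
state=p2 head=0 tape=__[Y]XXY   (p2,Y)→(p2,X,L)
state=p2 head=-1 tape=_[_]XXXY   (p2,_)→(p2,X,R)
state=p2 head=0 tape=_X[X]XXY   (p2,X)→(p1,Y,R)
state=p1 head=1 tape=_XY[X]XY   (p1,X)→(p0,X,L)
state=p0 head=0 tape=_X[Y]XXY   (p0,Y)→(p1,X,L)
state=p1 head=-1 tape=_[X]XXXY   (p1,X)→(p0,X,L)
state=p0 head=-2 tape=[_]XXXXY
The non-blank tape span at halt is XXXXY.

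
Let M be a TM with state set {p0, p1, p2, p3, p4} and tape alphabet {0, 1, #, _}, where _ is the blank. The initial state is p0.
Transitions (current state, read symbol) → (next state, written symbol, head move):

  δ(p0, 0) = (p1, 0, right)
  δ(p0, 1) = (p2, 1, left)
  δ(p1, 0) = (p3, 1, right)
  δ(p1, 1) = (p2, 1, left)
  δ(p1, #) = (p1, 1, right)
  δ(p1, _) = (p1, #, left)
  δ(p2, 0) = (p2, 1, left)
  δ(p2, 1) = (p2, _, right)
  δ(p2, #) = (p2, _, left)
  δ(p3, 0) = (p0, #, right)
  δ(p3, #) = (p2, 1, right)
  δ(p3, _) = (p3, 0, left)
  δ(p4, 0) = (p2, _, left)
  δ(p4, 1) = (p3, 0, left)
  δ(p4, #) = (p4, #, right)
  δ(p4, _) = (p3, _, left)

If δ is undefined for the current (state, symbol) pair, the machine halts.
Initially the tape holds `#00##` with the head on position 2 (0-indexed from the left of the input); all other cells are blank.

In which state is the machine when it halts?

p2

p0 | #0[0]##_   read 0 → write 0, move right, go to p1
p1 | #00[#]#_   read # → write 1, move right, go to p1
p1 | #001[#]_   read # → write 1, move right, go to p1
p1 | #0011[_]   read _ → write #, move left, go to p1
p1 | #001[1]#   read 1 → write 1, move left, go to p2
p2 | #00[1]1#   read 1 → write _, move right, go to p2
p2 | #00_[1]#   read 1 → write _, move right, go to p2
p2 | #00__[#]   read # → write _, move left, go to p2
p2 | #00_[_]_
No transition is defined for (p2, _); M halts in state p2.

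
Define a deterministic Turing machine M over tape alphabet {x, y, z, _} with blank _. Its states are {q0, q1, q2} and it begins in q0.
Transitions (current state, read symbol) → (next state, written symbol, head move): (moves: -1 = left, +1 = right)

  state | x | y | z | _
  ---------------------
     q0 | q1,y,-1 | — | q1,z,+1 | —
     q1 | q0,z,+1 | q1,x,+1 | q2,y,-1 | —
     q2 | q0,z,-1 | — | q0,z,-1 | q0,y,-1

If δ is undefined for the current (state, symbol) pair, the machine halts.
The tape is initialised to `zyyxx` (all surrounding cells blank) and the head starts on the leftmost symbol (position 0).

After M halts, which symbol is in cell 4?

state=q0 head=0 tape=__[z]yyxx   (q0,z)→(q1,z,+1)
state=q1 head=1 tape=__z[y]yxx   (q1,y)→(q1,x,+1)
state=q1 head=2 tape=__zx[y]xx   (q1,y)→(q1,x,+1)
state=q1 head=3 tape=__zxx[x]x   (q1,x)→(q0,z,+1)
state=q0 head=4 tape=__zxxz[x]   (q0,x)→(q1,y,-1)
state=q1 head=3 tape=__zxx[z]y   (q1,z)→(q2,y,-1)
state=q2 head=2 tape=__zx[x]yy   (q2,x)→(q0,z,-1)
state=q0 head=1 tape=__z[x]zyy   (q0,x)→(q1,y,-1)
state=q1 head=0 tape=__[z]yzyy   (q1,z)→(q2,y,-1)
state=q2 head=-1 tape=_[_]yyzyy   (q2,_)→(q0,y,-1)
state=q0 head=-2 tape=[_]yyyzyy
Cell 4 holds y when M halts.

y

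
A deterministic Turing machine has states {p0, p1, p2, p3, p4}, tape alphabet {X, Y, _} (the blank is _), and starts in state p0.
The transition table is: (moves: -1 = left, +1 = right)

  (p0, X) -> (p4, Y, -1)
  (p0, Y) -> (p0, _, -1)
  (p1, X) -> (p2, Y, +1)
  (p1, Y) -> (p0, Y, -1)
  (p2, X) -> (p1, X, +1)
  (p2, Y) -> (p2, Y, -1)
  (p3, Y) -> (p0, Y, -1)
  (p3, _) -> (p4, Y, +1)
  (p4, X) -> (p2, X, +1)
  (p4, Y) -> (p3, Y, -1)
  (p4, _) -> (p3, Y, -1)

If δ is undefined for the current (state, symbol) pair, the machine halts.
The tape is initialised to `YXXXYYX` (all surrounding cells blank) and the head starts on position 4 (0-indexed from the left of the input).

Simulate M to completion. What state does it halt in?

state=p0 head=4 tape=__YXXX[Y]YX   (p0,Y)→(p0,_,-1)
state=p0 head=3 tape=__YXX[X]_YX   (p0,X)→(p4,Y,-1)
state=p4 head=2 tape=__YX[X]Y_YX   (p4,X)→(p2,X,+1)
state=p2 head=3 tape=__YXX[Y]_YX   (p2,Y)→(p2,Y,-1)
state=p2 head=2 tape=__YX[X]Y_YX   (p2,X)→(p1,X,+1)
state=p1 head=3 tape=__YXX[Y]_YX   (p1,Y)→(p0,Y,-1)
state=p0 head=2 tape=__YX[X]Y_YX   (p0,X)→(p4,Y,-1)
state=p4 head=1 tape=__Y[X]YY_YX   (p4,X)→(p2,X,+1)
state=p2 head=2 tape=__YX[Y]Y_YX   (p2,Y)→(p2,Y,-1)
state=p2 head=1 tape=__Y[X]YY_YX   (p2,X)→(p1,X,+1)
state=p1 head=2 tape=__YX[Y]Y_YX   (p1,Y)→(p0,Y,-1)
state=p0 head=1 tape=__Y[X]YY_YX   (p0,X)→(p4,Y,-1)
state=p4 head=0 tape=__[Y]YYY_YX   (p4,Y)→(p3,Y,-1)
state=p3 head=-1 tape=_[_]YYYY_YX   (p3,_)→(p4,Y,+1)
state=p4 head=0 tape=_Y[Y]YYY_YX   (p4,Y)→(p3,Y,-1)
state=p3 head=-1 tape=_[Y]YYYY_YX   (p3,Y)→(p0,Y,-1)
state=p0 head=-2 tape=[_]YYYYY_YX
No transition is defined for (p0, _); M halts in state p0.

p0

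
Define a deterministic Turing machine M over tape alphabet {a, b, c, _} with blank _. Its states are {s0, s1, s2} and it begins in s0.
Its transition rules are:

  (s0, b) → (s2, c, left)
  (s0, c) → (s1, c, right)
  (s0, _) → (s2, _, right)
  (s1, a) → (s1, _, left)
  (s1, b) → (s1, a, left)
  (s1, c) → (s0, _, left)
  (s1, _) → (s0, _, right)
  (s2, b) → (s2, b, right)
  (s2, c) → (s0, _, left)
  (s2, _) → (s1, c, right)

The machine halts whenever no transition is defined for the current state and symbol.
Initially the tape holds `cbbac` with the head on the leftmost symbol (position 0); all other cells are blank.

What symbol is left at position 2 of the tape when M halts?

_

state=s0 head=0 tape=_[c]bbac   (s0,c)→(s1,c,right)
state=s1 head=1 tape=_c[b]bac   (s1,b)→(s1,a,left)
state=s1 head=0 tape=_[c]abac   (s1,c)→(s0,_,left)
state=s0 head=-1 tape=[_]_abac   (s0,_)→(s2,_,right)
state=s2 head=0 tape=_[_]abac   (s2,_)→(s1,c,right)
state=s1 head=1 tape=_c[a]bac   (s1,a)→(s1,_,left)
state=s1 head=0 tape=_[c]_bac   (s1,c)→(s0,_,left)
state=s0 head=-1 tape=[_]__bac   (s0,_)→(s2,_,right)
state=s2 head=0 tape=_[_]_bac   (s2,_)→(s1,c,right)
state=s1 head=1 tape=_c[_]bac   (s1,_)→(s0,_,right)
state=s0 head=2 tape=_c_[b]ac   (s0,b)→(s2,c,left)
state=s2 head=1 tape=_c[_]cac   (s2,_)→(s1,c,right)
state=s1 head=2 tape=_cc[c]ac   (s1,c)→(s0,_,left)
state=s0 head=1 tape=_c[c]_ac   (s0,c)→(s1,c,right)
state=s1 head=2 tape=_cc[_]ac   (s1,_)→(s0,_,right)
state=s0 head=3 tape=_cc_[a]c
Cell 2 holds _ when M halts.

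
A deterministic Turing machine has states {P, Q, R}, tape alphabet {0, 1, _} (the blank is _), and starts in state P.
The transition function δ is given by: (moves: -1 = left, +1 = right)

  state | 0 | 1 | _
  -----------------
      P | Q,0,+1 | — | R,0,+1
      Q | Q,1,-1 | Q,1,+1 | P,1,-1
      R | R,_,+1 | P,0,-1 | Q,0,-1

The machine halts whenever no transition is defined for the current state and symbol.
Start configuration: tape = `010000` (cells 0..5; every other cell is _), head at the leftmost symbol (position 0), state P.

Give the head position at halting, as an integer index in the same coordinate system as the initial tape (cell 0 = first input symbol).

state=P head=0 tape=[0]10000_   (P,0)→(Q,0,+1)
state=Q head=1 tape=0[1]0000_   (Q,1)→(Q,1,+1)
state=Q head=2 tape=01[0]000_   (Q,0)→(Q,1,-1)
state=Q head=1 tape=0[1]1000_   (Q,1)→(Q,1,+1)
state=Q head=2 tape=01[1]000_   (Q,1)→(Q,1,+1)
state=Q head=3 tape=011[0]00_   (Q,0)→(Q,1,-1)
state=Q head=2 tape=01[1]100_   (Q,1)→(Q,1,+1)
state=Q head=3 tape=011[1]00_   (Q,1)→(Q,1,+1)
state=Q head=4 tape=0111[0]0_   (Q,0)→(Q,1,-1)
state=Q head=3 tape=011[1]10_   (Q,1)→(Q,1,+1)
state=Q head=4 tape=0111[1]0_   (Q,1)→(Q,1,+1)
state=Q head=5 tape=01111[0]_   (Q,0)→(Q,1,-1)
state=Q head=4 tape=0111[1]1_   (Q,1)→(Q,1,+1)
state=Q head=5 tape=01111[1]_   (Q,1)→(Q,1,+1)
state=Q head=6 tape=011111[_]   (Q,_)→(P,1,-1)
state=P head=5 tape=01111[1]1
At halt the head is at cell 5.

5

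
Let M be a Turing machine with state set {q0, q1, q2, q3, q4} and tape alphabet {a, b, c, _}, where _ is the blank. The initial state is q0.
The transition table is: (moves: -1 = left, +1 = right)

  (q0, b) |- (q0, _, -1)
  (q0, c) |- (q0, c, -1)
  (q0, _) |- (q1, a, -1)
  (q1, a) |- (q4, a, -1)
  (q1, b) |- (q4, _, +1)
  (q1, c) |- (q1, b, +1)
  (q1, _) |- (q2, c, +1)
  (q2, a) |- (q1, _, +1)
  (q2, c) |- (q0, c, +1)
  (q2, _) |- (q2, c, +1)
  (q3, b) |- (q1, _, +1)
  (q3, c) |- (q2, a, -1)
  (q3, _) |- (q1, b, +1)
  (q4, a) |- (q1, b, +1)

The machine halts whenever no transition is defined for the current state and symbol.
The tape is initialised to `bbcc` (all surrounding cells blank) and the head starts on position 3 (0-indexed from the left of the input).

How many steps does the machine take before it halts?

q0 | __bbc[c]   read c → write c, move -1, go to q0
q0 | __bb[c]c   read c → write c, move -1, go to q0
q0 | __b[b]cc   read b → write _, move -1, go to q0
q0 | __[b]_cc   read b → write _, move -1, go to q0
q0 | _[_]__cc   read _ → write a, move -1, go to q1
q1 | [_]a__cc   read _ → write c, move +1, go to q2
q2 | c[a]__cc   read a → write _, move +1, go to q1
q1 | c_[_]_cc   read _ → write c, move +1, go to q2
q2 | c_c[_]cc   read _ → write c, move +1, go to q2
q2 | c_cc[c]c   read c → write c, move +1, go to q0
q0 | c_ccc[c]   read c → write c, move -1, go to q0
q0 | c_cc[c]c   read c → write c, move -1, go to q0
q0 | c_c[c]cc   read c → write c, move -1, go to q0
q0 | c_[c]ccc   read c → write c, move -1, go to q0
q0 | c[_]cccc   read _ → write a, move -1, go to q1
q1 | [c]acccc   read c → write b, move +1, go to q1
q1 | b[a]cccc   read a → write a, move -1, go to q4
q4 | [b]acccc
M halts after 17 transitions.

17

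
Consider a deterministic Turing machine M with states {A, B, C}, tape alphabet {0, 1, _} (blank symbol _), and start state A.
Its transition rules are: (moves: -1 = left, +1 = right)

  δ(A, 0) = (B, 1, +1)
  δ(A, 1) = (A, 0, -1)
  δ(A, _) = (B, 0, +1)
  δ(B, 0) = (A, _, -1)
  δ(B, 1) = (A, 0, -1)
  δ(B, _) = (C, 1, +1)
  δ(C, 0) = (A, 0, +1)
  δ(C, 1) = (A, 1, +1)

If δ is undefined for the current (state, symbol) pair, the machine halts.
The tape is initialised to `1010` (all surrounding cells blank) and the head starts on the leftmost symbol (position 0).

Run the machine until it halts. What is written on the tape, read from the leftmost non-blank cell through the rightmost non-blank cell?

state=A head=0 tape=__[1]010___   (A,1)→(A,0,-1)
state=A head=-1 tape=_[_]0010___   (A,_)→(B,0,+1)
state=B head=0 tape=_0[0]010___   (B,0)→(A,_,-1)
state=A head=-1 tape=_[0]_010___   (A,0)→(B,1,+1)
state=B head=0 tape=_1[_]010___   (B,_)→(C,1,+1)
state=C head=1 tape=_11[0]10___   (C,0)→(A,0,+1)
state=A head=2 tape=_110[1]0___   (A,1)→(A,0,-1)
state=A head=1 tape=_11[0]00___   (A,0)→(B,1,+1)
state=B head=2 tape=_111[0]0___   (B,0)→(A,_,-1)
state=A head=1 tape=_11[1]_0___   (A,1)→(A,0,-1)
state=A head=0 tape=_1[1]0_0___   (A,1)→(A,0,-1)
state=A head=-1 tape=_[1]00_0___   (A,1)→(A,0,-1)
state=A head=-2 tape=[_]000_0___   (A,_)→(B,0,+1)
state=B head=-1 tape=0[0]00_0___   (B,0)→(A,_,-1)
state=A head=-2 tape=[0]_00_0___   (A,0)→(B,1,+1)
state=B head=-1 tape=1[_]00_0___   (B,_)→(C,1,+1)
state=C head=0 tape=11[0]0_0___   (C,0)→(A,0,+1)
state=A head=1 tape=110[0]_0___   (A,0)→(B,1,+1)
state=B head=2 tape=1101[_]0___   (B,_)→(C,1,+1)
state=C head=3 tape=11011[0]___   (C,0)→(A,0,+1)
state=A head=4 tape=110110[_]__   (A,_)→(B,0,+1)
state=B head=5 tape=1101100[_]_   (B,_)→(C,1,+1)
state=C head=6 tape=11011001[_]
The non-blank tape span at halt is 11011001.

11011001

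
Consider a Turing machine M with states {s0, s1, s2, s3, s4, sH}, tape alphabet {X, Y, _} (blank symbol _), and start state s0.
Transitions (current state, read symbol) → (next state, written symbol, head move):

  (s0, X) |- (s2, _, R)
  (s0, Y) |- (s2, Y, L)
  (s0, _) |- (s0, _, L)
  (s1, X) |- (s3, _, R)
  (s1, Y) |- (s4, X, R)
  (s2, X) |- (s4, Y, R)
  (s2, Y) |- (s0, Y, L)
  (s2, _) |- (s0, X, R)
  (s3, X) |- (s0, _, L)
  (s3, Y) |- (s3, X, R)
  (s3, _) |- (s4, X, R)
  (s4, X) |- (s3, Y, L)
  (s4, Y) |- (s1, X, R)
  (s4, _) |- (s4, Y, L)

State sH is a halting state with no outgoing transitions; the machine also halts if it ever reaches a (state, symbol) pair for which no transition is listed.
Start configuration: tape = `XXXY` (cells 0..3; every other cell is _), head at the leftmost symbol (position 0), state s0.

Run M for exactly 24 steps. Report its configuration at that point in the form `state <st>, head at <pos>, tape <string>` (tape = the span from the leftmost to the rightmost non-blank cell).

s0 | [X]XXY___   read X → write _, move R, go to s2
s2 | _[X]XY___   read X → write Y, move R, go to s4
s4 | _Y[X]Y___   read X → write Y, move L, go to s3
s3 | _[Y]YY___   read Y → write X, move R, go to s3
s3 | _X[Y]Y___   read Y → write X, move R, go to s3
s3 | _XX[Y]___   read Y → write X, move R, go to s3
s3 | _XXX[_]__   read _ → write X, move R, go to s4
s4 | _XXXX[_]_   read _ → write Y, move L, go to s4
s4 | _XXX[X]Y_   read X → write Y, move L, go to s3
s3 | _XX[X]YY_   read X → write _, move L, go to s0
s0 | _X[X]_YY_   read X → write _, move R, go to s2
s2 | _X_[_]YY_   read _ → write X, move R, go to s0
s0 | _X_X[Y]Y_   read Y → write Y, move L, go to s2
s2 | _X_[X]YY_   read X → write Y, move R, go to s4
s4 | _X_Y[Y]Y_   read Y → write X, move R, go to s1
s1 | _X_YX[Y]_   read Y → write X, move R, go to s4
s4 | _X_YXX[_]   read _ → write Y, move L, go to s4
s4 | _X_YX[X]Y   read X → write Y, move L, go to s3
s3 | _X_Y[X]YY   read X → write _, move L, go to s0
s0 | _X_[Y]_YY   read Y → write Y, move L, go to s2
s2 | _X[_]Y_YY   read _ → write X, move R, go to s0
s0 | _XX[Y]_YY   read Y → write Y, move L, go to s2
s2 | _X[X]Y_YY   read X → write Y, move R, go to s4
s4 | _XY[Y]_YY   read Y → write X, move R, go to s1
s1 | _XYX[_]YY
After 24 steps: state s1, head at 4, tape XYX_YY.

state s1, head at 4, tape XYX_YY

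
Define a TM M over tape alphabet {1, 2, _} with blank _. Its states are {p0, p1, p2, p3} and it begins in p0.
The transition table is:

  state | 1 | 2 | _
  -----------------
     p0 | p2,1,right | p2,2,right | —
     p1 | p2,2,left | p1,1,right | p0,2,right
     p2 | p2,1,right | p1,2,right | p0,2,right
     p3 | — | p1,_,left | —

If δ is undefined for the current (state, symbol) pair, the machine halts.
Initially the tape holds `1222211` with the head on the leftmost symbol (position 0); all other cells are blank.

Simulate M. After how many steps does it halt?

state=p0 head=0 tape=[1]222211__   (p0,1)→(p2,1,right)
state=p2 head=1 tape=1[2]22211__   (p2,2)→(p1,2,right)
state=p1 head=2 tape=12[2]2211__   (p1,2)→(p1,1,right)
state=p1 head=3 tape=121[2]211__   (p1,2)→(p1,1,right)
state=p1 head=4 tape=1211[2]11__   (p1,2)→(p1,1,right)
state=p1 head=5 tape=12111[1]1__   (p1,1)→(p2,2,left)
state=p2 head=4 tape=1211[1]21__   (p2,1)→(p2,1,right)
state=p2 head=5 tape=12111[2]1__   (p2,2)→(p1,2,right)
state=p1 head=6 tape=121112[1]__   (p1,1)→(p2,2,left)
state=p2 head=5 tape=12111[2]2__   (p2,2)→(p1,2,right)
state=p1 head=6 tape=121112[2]__   (p1,2)→(p1,1,right)
state=p1 head=7 tape=1211121[_]_   (p1,_)→(p0,2,right)
state=p0 head=8 tape=12111212[_]
M halts after 12 transitions.

12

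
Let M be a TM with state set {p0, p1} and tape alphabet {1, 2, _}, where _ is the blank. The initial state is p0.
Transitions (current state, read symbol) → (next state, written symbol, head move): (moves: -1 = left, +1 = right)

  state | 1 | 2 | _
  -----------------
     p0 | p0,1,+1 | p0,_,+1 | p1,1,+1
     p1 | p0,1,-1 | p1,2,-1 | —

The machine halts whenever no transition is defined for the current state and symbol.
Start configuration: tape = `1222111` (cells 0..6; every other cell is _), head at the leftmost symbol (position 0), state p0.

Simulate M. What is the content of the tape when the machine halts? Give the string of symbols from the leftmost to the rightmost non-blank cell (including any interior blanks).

p0 | [1]222111__   read 1 → write 1, move +1, go to p0
p0 | 1[2]22111__   read 2 → write _, move +1, go to p0
p0 | 1_[2]2111__   read 2 → write _, move +1, go to p0
p0 | 1__[2]111__   read 2 → write _, move +1, go to p0
p0 | 1___[1]11__   read 1 → write 1, move +1, go to p0
p0 | 1___1[1]1__   read 1 → write 1, move +1, go to p0
p0 | 1___11[1]__   read 1 → write 1, move +1, go to p0
p0 | 1___111[_]_   read _ → write 1, move +1, go to p1
p1 | 1___1111[_]
The non-blank tape span at halt is 1___1111.

1___1111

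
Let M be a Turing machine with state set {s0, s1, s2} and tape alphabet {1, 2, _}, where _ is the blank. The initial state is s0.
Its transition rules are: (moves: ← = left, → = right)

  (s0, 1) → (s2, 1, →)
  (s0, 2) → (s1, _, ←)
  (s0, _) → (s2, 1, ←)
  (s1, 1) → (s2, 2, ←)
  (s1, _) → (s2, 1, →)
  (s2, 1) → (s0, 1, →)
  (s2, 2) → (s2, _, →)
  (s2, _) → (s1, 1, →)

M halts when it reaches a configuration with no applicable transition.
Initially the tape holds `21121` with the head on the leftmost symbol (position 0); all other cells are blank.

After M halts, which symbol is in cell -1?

s0 | __[2]1121   read 2 → write _, move ←, go to s1
s1 | _[_]_1121   read _ → write 1, move →, go to s2
s2 | _1[_]1121   read _ → write 1, move →, go to s1
s1 | _11[1]121   read 1 → write 2, move ←, go to s2
s2 | _1[1]2121   read 1 → write 1, move →, go to s0
s0 | _11[2]121   read 2 → write _, move ←, go to s1
s1 | _1[1]_121   read 1 → write 2, move ←, go to s2
s2 | _[1]2_121   read 1 → write 1, move →, go to s0
s0 | _1[2]_121   read 2 → write _, move ←, go to s1
s1 | _[1]__121   read 1 → write 2, move ←, go to s2
s2 | [_]2__121   read _ → write 1, move →, go to s1
s1 | 1[2]__121
Cell -1 holds 2 when M halts.

2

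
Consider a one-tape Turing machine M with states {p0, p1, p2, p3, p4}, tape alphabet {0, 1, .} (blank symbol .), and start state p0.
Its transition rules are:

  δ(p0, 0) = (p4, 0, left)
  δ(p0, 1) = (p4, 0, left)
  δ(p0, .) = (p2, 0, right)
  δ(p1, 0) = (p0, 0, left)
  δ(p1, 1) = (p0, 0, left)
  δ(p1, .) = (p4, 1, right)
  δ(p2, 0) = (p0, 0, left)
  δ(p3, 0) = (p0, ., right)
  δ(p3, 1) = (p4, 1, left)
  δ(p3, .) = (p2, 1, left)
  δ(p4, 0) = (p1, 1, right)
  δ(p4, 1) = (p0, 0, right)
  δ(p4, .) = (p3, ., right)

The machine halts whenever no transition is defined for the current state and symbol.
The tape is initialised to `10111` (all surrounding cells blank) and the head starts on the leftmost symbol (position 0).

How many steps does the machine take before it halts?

p0 | .[1]0111..   read 1 → write 0, move left, go to p4
p4 | [.]00111..   read . → write ., move right, go to p3
p3 | .[0]0111..   read 0 → write ., move right, go to p0
p0 | ..[0]111..   read 0 → write 0, move left, go to p4
p4 | .[.]0111..   read . → write ., move right, go to p3
p3 | ..[0]111..   read 0 → write ., move right, go to p0
p0 | ...[1]11..   read 1 → write 0, move left, go to p4
p4 | ..[.]011..   read . → write ., move right, go to p3
p3 | ...[0]11..   read 0 → write ., move right, go to p0
p0 | ....[1]1..   read 1 → write 0, move left, go to p4
p4 | ...[.]01..   read . → write ., move right, go to p3
p3 | ....[0]1..   read 0 → write ., move right, go to p0
p0 | .....[1]..   read 1 → write 0, move left, go to p4
p4 | ....[.]0..   read . → write ., move right, go to p3
p3 | .....[0]..   read 0 → write ., move right, go to p0
p0 | ......[.].   read . → write 0, move right, go to p2
p2 | ......0[.]
M halts after 16 transitions.

16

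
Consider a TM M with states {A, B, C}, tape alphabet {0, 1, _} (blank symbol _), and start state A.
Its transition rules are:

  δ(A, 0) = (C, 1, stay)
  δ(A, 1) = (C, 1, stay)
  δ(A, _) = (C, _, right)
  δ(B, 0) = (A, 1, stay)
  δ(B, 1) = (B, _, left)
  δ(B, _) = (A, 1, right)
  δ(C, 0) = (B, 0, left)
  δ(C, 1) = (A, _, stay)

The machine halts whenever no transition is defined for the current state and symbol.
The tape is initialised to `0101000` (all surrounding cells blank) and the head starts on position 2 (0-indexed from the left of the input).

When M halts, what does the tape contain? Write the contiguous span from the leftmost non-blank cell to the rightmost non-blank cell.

A | 01[0]1000_   read 0 → write 1, move stay, go to C
C | 01[1]1000_   read 1 → write _, move stay, go to A
A | 01[_]1000_   read _ → write _, move right, go to C
C | 01_[1]000_   read 1 → write _, move stay, go to A
A | 01_[_]000_   read _ → write _, move right, go to C
C | 01__[0]00_   read 0 → write 0, move left, go to B
B | 01_[_]000_   read _ → write 1, move right, go to A
A | 01_1[0]00_   read 0 → write 1, move stay, go to C
C | 01_1[1]00_   read 1 → write _, move stay, go to A
A | 01_1[_]00_   read _ → write _, move right, go to C
C | 01_1_[0]0_   read 0 → write 0, move left, go to B
B | 01_1[_]00_   read _ → write 1, move right, go to A
A | 01_11[0]0_   read 0 → write 1, move stay, go to C
C | 01_11[1]0_   read 1 → write _, move stay, go to A
A | 01_11[_]0_   read _ → write _, move right, go to C
C | 01_11_[0]_   read 0 → write 0, move left, go to B
B | 01_11[_]0_   read _ → write 1, move right, go to A
A | 01_111[0]_   read 0 → write 1, move stay, go to C
C | 01_111[1]_   read 1 → write _, move stay, go to A
A | 01_111[_]_   read _ → write _, move right, go to C
C | 01_111_[_]
The non-blank tape span at halt is 01_111.

01_111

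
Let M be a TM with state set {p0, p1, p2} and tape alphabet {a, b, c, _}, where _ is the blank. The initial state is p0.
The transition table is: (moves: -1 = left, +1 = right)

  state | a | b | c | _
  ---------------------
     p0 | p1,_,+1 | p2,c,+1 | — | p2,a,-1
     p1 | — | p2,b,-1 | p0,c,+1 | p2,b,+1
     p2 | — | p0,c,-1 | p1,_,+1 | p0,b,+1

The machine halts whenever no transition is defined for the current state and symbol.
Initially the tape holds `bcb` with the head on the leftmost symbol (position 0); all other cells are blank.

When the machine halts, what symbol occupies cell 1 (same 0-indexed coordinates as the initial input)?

p0 | [b]cb__   read b → write c, move +1, go to p2
p2 | c[c]b__   read c → write _, move +1, go to p1
p1 | c_[b]__   read b → write b, move -1, go to p2
p2 | c[_]b__   read _ → write b, move +1, go to p0
p0 | cb[b]__   read b → write c, move +1, go to p2
p2 | cbc[_]_   read _ → write b, move +1, go to p0
p0 | cbcb[_]   read _ → write a, move -1, go to p2
p2 | cbc[b]a   read b → write c, move -1, go to p0
p0 | cb[c]ca
Cell 1 holds b when M halts.

b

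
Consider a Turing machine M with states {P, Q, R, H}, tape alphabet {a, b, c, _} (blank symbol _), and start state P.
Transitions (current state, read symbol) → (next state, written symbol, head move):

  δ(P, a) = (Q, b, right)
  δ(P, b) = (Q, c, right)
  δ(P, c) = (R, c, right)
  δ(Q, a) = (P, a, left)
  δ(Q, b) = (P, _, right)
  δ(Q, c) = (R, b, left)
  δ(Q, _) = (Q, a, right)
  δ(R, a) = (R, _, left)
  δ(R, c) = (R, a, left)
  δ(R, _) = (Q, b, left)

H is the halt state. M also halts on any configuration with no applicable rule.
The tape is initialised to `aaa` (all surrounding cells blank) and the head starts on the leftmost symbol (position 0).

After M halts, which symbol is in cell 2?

P | __[a]aa   read a → write b, move right, go to Q
Q | __b[a]a   read a → write a, move left, go to P
P | __[b]aa   read b → write c, move right, go to Q
Q | __c[a]a   read a → write a, move left, go to P
P | __[c]aa   read c → write c, move right, go to R
R | __c[a]a   read a → write _, move left, go to R
R | __[c]_a   read c → write a, move left, go to R
R | _[_]a_a   read _ → write b, move left, go to Q
Q | [_]ba_a   read _ → write a, move right, go to Q
Q | a[b]a_a   read b → write _, move right, go to P
P | a_[a]_a   read a → write b, move right, go to Q
Q | a_b[_]a   read _ → write a, move right, go to Q
Q | a_ba[a]   read a → write a, move left, go to P
P | a_b[a]a   read a → write b, move right, go to Q
Q | a_bb[a]   read a → write a, move left, go to P
P | a_b[b]a   read b → write c, move right, go to Q
Q | a_bc[a]   read a → write a, move left, go to P
P | a_b[c]a   read c → write c, move right, go to R
R | a_bc[a]   read a → write _, move left, go to R
R | a_b[c]_   read c → write a, move left, go to R
R | a_[b]a_
Cell 2 holds _ when M halts.

_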